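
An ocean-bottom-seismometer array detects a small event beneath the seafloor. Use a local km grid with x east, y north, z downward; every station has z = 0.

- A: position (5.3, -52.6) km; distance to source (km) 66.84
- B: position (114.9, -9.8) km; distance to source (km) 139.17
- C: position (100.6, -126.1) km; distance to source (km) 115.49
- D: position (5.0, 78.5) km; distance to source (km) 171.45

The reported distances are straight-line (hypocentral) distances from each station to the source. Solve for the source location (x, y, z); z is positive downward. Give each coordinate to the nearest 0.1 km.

(12.0, -82.1, 59.6)

Each station gives a sphere (x−x_i)² + (y−y_i)² + z² = d_i² (stations at z=0).
Subtracting the A sphere from B and C: z² cancels, leaving linear equations in x and y:
219.2 x + 85.6 y = -4397.50
190.6 x − 147.0 y = 14356.37
Solving: x ≈ 12.000, y ≈ -82.103 km (keep extra digits for the depth step; rounded: 12.0, -82.1).
Then from the A sphere: z² = 66.84² − (x − 5.3)² − (y + 52.6)² with x = 12.000, y = -82.103, so z ≈ 59.601 ≈ 59.6 km.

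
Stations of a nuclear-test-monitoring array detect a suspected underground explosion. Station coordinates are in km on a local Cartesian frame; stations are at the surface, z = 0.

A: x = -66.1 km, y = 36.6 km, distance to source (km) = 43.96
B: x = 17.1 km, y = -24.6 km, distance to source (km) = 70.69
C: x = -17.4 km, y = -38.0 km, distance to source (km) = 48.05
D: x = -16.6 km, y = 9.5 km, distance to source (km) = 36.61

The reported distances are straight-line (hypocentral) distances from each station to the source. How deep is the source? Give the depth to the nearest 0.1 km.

Each station gives a sphere (x−x_i)² + (y−y_i)² + z² = d_i² (stations at z=0).
Subtracting the A sphere from B and C: z² cancels, leaving linear equations in x and y:
166.4 x − 122.4 y = -7875.79
97.4 x − 149.2 y = -4338.33
Solving: x ≈ -49.907, y ≈ -3.503 km (keep extra digits for the depth step; rounded: -49.9, -3.5).
Then from the A sphere: z² = 43.96² − (x + 66.1)² − (y − 36.6)² with x = -49.907, y = -3.503, so z ≈ 7.875 ≈ 7.9 km.
Check against D (with the unrounded solution): distance 36.61 ≈ 36.61 km. ✓

depth ≈ 7.9 km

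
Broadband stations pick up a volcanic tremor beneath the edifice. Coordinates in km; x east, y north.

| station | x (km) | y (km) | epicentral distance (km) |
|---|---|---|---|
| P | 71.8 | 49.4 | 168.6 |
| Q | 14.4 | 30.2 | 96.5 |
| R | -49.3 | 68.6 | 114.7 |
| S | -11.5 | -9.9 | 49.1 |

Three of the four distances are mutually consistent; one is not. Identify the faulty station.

P

Solve using three stations at a time. Using Q, R, S (subtract circle equations pairwise → linear system) gives (x, y) ≈ (-44.8, -46.0).
Distances from that point to each station vs reported:
  P: calculated 150.7 vs reported 168.6 → residual 17.9 km
  Q: calculated 96.5 vs reported 96.5 → residual 0.0 km
  R: calculated 114.7 vs reported 114.7 → residual 0.0 km
  S: calculated 49.1 vs reported 49.1 → residual 0.0 km
Q, R, S are mutually consistent (residuals ≈ 0); P is off by 17.9 km.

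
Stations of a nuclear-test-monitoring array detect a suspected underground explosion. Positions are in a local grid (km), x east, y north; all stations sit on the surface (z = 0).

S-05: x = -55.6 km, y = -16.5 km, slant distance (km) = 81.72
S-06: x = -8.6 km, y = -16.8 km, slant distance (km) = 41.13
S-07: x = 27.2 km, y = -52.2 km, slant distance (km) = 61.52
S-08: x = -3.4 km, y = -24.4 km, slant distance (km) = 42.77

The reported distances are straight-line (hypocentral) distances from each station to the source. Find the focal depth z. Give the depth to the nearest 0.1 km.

Each station gives a sphere (x−x_i)² + (y−y_i)² + z² = d_i² (stations at z=0).
Subtracting the S-05 sphere from S-06 and S-07: z² cancels, leaving linear equations in x and y:
94.0 x − 0.6 y = 1979.07
165.6 x − 71.4 y = 2994.52
Solving: x ≈ 21.099, y ≈ 6.995 km (keep extra digits for the depth step; rounded: 21.1, 7.0).
Then from the S-05 sphere: z² = 81.72² − (x + 55.6)² − (y + 16.5)² with x = 21.099, y = 6.995, so z ≈ 15.601 ≈ 15.6 km.
Check against S-08 (with the unrounded solution): distance 42.77 ≈ 42.77 km. ✓

15.6 km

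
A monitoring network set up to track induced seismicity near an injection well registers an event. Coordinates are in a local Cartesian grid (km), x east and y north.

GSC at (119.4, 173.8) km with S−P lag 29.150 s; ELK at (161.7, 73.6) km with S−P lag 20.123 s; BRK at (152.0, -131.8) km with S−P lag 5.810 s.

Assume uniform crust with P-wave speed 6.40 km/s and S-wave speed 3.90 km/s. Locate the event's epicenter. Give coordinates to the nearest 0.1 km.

Distance from S−P lag: d = Δt · v_P v_S / (v_P − v_S) = Δt · (6.40·3.90)/(6.40−3.90) ≈ 9.9840·Δt.
So d_GSC = 291.03, d_ELK = 200.91, d_BRK = 58.01 km.
Circle about each station: (x − 119.4)² + (y − 173.8)² = 291.03²; (x − 161.7)² + (y − 73.6)² = 200.91²; (x − 152.0)² + (y + 131.8)² = 58.01².
Subtracting the GSC equation from the ELK and BRK equations removes the quadratic terms:
84.6 x − 200.4 y = 31434.68
65.2 x − 611.2 y = 77345.74
Solving the 2×2 system: x ≈ 96.1, y ≈ -116.3 km.

96.1 km east, -116.3 km north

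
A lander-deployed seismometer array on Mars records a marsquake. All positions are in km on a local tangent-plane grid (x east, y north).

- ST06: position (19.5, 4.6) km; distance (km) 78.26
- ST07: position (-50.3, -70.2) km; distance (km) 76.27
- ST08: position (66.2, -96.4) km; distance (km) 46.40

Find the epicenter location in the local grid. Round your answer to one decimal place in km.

(25.9, -73.4)

Circle about each station: (x − 19.5)² + (y − 4.6)² = 78.26²; (x + 50.3)² + (y + 70.2)² = 76.27²; (x − 66.2)² + (y + 96.4)² = 46.40².
Subtracting pairs of circle equations eliminates x²+y² and gives linear equations (the radical axes):
-139.6 x − 149.6 y = 7364.23
93.4 x − 202.0 y = 17245.66
Solving the 2×2 system: x ≈ 25.9, y ≈ -73.4 km.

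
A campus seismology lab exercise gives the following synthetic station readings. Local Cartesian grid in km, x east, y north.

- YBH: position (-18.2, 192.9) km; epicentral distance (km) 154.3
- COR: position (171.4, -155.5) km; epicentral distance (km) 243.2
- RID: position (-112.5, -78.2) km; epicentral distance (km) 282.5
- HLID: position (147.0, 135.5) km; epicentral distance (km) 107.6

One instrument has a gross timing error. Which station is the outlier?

RID

Solve using three stations at a time. Using YBH, COR, HLID (subtract circle equations pairwise → linear system) gives (x, y) ≈ (66.6, 64.0).
Distances from that point to each station vs reported:
  YBH: calculated 154.3 vs reported 154.3 → residual 0.0 km
  COR: calculated 243.2 vs reported 243.2 → residual 0.0 km
  RID: calculated 228.7 vs reported 282.5 → residual 53.8 km
  HLID: calculated 107.6 vs reported 107.6 → residual 0.0 km
YBH, COR, HLID are mutually consistent (residuals ≈ 0); RID is off by 53.8 km.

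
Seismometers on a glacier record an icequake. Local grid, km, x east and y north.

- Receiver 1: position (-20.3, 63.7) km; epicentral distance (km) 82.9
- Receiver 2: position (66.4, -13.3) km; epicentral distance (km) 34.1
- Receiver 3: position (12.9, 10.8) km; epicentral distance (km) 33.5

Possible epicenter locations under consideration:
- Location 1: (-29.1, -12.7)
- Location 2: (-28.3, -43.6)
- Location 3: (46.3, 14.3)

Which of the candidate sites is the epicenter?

Location 3

For each candidate, compare |candidate − station| to the reported distance:
Location 1: residuals Receiver 1 6.0, Receiver 2 61.4, Receiver 3 14.6 → max 61.4 km
Location 2: residuals Receiver 1 24.7, Receiver 2 65.3, Receiver 3 34.7 → max 65.3 km
Location 3: residuals Receiver 1 0.0, Receiver 2 0.0, Receiver 3 0.1 → max 0.1 km
Only Location 3 has all residuals ≈ 0.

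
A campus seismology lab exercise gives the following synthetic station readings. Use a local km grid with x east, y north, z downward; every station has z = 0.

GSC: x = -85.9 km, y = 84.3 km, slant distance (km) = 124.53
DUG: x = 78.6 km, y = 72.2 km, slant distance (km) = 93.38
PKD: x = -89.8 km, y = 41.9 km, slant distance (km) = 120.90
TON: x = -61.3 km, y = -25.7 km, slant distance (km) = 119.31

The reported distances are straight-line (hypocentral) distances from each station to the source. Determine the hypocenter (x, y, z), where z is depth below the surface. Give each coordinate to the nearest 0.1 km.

x ≈ 14.4 km, y ≈ 43.2 km, depth ≈ 61.3 km

Each station gives a sphere (x−x_i)² + (y−y_i)² + z² = d_i² (stations at z=0).
Subtracting the GSC sphere from DUG and PKD: z² cancels, leaving linear equations in x and y:
329.0 x − 24.2 y = 3693.40
-7.8 x − 84.8 y = -3774.74
Solving: x ≈ 14.403, y ≈ 43.189 km (keep extra digits for the depth step; rounded: 14.4, 43.2).
Then from the GSC sphere: z² = 124.53² − (x + 85.9)² − (y − 84.3)² with x = 14.403, y = 43.189, so z ≈ 61.294 ≈ 61.3 km.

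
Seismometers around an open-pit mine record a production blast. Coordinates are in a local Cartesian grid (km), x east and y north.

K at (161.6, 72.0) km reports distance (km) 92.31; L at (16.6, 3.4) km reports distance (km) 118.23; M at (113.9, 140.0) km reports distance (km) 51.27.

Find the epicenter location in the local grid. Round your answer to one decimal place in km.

Circle about each station: (x − 161.6)² + (y − 72.0)² = 92.31²; (x − 16.6)² + (y − 3.4)² = 118.23²; (x − 113.9)² + (y − 140.0)² = 51.27².
Subtracting pairs of circle equations eliminates x²+y² and gives linear equations (the radical axes):
-290.0 x − 137.2 y = -36468.64
-95.4 x + 136.0 y = 7167.17
Solving the 2×2 system: x ≈ 75.7, y ≈ 105.8 km.

x ≈ 75.7 km, y ≈ 105.8 km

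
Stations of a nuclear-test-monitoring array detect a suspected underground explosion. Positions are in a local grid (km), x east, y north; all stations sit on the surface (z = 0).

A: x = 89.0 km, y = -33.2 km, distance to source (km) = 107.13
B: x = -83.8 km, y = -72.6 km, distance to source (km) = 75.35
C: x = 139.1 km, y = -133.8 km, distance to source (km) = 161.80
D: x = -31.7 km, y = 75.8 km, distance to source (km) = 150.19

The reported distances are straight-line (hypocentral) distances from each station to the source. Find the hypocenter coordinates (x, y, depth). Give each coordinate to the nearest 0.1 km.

x ≈ -9.8 km, y ≈ -72.1 km, depth ≈ 14.2 km

Each station gives a sphere (x−x_i)² + (y−y_i)² + z² = d_i² (stations at z=0).
Subtracting the A sphere from B and C: z² cancels, leaving linear equations in x and y:
-345.6 x − 78.8 y = 9069.17
100.2 x − 201.2 y = 13525.61
Solving: x ≈ -9.801, y ≈ -72.106 km (keep extra digits for the depth step; rounded: -9.8, -72.1).
Then from the A sphere: z² = 107.13² − (x − 89.0)² − (y + 33.2)² with x = -9.801, y = -72.106, so z ≈ 14.196 ≈ 14.2 km.
Check against D (with the unrounded solution): distance 150.19 ≈ 150.19 km. ✓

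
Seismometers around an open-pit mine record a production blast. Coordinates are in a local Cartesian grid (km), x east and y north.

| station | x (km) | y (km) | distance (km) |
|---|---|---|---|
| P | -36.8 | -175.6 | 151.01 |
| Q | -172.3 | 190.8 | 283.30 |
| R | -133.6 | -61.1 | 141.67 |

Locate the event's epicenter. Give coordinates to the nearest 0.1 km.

Circle about each station: (x + 36.8)² + (y + 175.6)² = 151.01²; (x + 172.3)² + (y − 190.8)² = 283.30²; (x + 133.6)² + (y + 61.1)² = 141.67².
Subtracting pairs of circle equations eliminates x²+y² and gives linear equations (the radical axes):
-271.0 x + 732.8 y = -23552.54
-193.6 x + 229.0 y = -7873.80
Solving the 2×2 system: x ≈ 4.7, y ≈ -30.4 km.
Check against P (with the unrounded x, y): √((x + 36.8)²+(y + 175.6)²) = 151.02 ≈ 151.01 km. ✓

4.7 km east, -30.4 km north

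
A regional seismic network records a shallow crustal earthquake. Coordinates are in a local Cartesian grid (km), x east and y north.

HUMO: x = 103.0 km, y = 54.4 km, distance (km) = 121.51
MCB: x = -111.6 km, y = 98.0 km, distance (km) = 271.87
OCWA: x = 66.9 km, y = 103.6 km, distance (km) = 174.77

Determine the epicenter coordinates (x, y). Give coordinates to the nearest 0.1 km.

Circle about each station: (x − 103.0)² + (y − 54.4)² = 121.51²; (x + 111.6)² + (y − 98.0)² = 271.87²; (x − 66.9)² + (y − 103.6)² = 174.77².
Subtracting pairs of circle equations eliminates x²+y² and gives linear equations (the radical axes):
-429.2 x + 87.2 y = -50658.42
-72.2 x + 98.4 y = -14139.66
Solving the 2×2 system: x ≈ 104.4, y ≈ -67.1 km.
Check against HUMO (with the unrounded x, y): √((x − 103.0)²+(y − 54.4)²) = 121.50 ≈ 121.51 km. ✓

x ≈ 104.4 km, y ≈ -67.1 km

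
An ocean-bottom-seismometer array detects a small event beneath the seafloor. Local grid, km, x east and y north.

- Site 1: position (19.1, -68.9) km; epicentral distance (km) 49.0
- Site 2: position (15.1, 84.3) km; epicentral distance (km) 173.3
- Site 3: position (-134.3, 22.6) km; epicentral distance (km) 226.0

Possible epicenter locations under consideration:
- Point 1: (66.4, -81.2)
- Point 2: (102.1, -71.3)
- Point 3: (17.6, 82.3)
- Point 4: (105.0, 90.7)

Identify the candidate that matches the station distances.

For each candidate, compare |candidate − station| to the reported distance:
Point 1: residuals Site 1 0.1, Site 2 0.0, Site 3 0.0 → max 0.1 km
Point 2: residuals Site 1 34.0, Site 2 5.0, Site 3 28.4 → max 34.0 km
Point 3: residuals Site 1 102.2, Site 2 170.1, Site 3 62.8 → max 170.1 km
Point 4: residuals Site 1 132.2, Site 2 83.2, Site 3 22.8 → max 132.2 km
Only Point 1 has all residuals ≈ 0.

Point 1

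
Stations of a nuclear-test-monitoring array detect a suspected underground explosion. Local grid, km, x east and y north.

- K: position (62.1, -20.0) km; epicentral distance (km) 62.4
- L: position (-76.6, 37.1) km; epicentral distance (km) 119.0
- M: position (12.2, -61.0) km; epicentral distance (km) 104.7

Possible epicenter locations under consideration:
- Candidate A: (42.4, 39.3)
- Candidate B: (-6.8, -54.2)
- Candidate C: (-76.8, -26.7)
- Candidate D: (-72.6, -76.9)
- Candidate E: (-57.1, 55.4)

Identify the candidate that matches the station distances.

Candidate A

For each candidate, compare |candidate − station| to the reported distance:
Candidate A: residuals K 0.1, L 0.0, M 0.0 → max 0.1 km
Candidate B: residuals K 14.5, L 4.1, M 84.5 → max 84.5 km
Candidate C: residuals K 76.7, L 55.2, M 9.3 → max 76.7 km
Candidate D: residuals K 83.8, L 4.9, M 18.4 → max 83.8 km
Candidate E: residuals K 78.6, L 92.3, M 30.8 → max 92.3 km
Only Candidate A has all residuals ≈ 0.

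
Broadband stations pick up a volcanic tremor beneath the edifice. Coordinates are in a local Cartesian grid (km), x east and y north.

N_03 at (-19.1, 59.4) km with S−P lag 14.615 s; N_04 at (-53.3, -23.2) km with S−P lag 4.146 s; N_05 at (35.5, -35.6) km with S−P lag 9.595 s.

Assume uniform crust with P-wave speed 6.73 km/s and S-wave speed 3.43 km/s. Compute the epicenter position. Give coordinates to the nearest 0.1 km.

Distance from S−P lag: d = Δt · v_P v_S / (v_P − v_S) = Δt · (6.73·3.43)/(6.73−3.43) ≈ 6.9951·Δt.
So d_N_03 = 102.23, d_N_04 = 29.00, d_N_05 = 67.12 km.
Circle about each station: (x + 19.1)² + (y − 59.4)² = 102.23²; (x + 53.3)² + (y + 23.2)² = 29.00²; (x − 35.5)² + (y + 35.6)² = 67.12².
Subtracting the N_03 equation from the N_04 and N_05 equations removes the quadratic terms:
-68.4 x − 165.2 y = 9095.93
109.2 x − 190.0 y = 4580.32
Solving the 2×2 system: x ≈ -31.3, y ≈ -42.1 km.

-31.3 km east, -42.1 km north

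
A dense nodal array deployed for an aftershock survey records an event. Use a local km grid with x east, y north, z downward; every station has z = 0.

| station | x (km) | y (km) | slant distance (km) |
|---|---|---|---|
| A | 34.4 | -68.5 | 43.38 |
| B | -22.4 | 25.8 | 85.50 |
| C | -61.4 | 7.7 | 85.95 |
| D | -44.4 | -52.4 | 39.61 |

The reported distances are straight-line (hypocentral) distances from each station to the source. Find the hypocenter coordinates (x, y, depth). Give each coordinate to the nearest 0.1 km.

Each station gives a sphere (x−x_i)² + (y−y_i)² + z² = d_i² (stations at z=0).
Subtracting the A sphere from B and C: z² cancels, leaving linear equations in x and y:
-113.6 x + 188.6 y = -10136.64
-191.6 x + 152.4 y = -7551.94
Solving: x ≈ -6.403, y ≈ -57.604 km (keep extra digits for the depth step; rounded: -6.4, -57.6).
Then from the A sphere: z² = 43.38² − (x − 34.4)² − (y + 68.5)² with x = -6.403, y = -57.604, so z ≈ 9.910 ≈ 9.9 km.

x ≈ -6.4 km, y ≈ -57.6 km, depth ≈ 9.9 km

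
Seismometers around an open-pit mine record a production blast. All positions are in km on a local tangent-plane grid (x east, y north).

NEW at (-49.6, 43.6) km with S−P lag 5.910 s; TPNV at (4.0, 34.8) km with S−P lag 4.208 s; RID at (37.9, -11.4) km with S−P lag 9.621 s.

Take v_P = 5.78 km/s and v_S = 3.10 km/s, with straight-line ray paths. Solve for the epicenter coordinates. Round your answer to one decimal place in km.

Distance from S−P lag: d = Δt · v_P v_S / (v_P − v_S) = Δt · (5.78·3.10)/(5.78−3.10) ≈ 6.6858·Δt.
So d_NEW = 39.51, d_TPNV = 28.13, d_RID = 64.32 km.
Circle about each station: (x + 49.6)² + (y − 43.6)² = 39.51²; (x − 4.0)² + (y − 34.8)² = 28.13²; (x − 37.9)² + (y + 11.4)² = 64.32².
Subtracting the NEW equation from the TPNV and RID equations removes the quadratic terms:
107.2 x − 17.6 y = -2364.34
175.0 x − 110.0 y = -5370.77
Solving the 2×2 system: x ≈ -19.0, y ≈ 18.6 km.

-19.0 km east, 18.6 km north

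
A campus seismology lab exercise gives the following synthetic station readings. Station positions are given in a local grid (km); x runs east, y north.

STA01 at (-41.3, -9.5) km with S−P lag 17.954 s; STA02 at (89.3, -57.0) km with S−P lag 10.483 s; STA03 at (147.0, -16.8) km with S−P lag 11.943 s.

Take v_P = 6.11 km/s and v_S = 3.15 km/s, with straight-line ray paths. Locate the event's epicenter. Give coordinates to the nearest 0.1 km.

Distance from S−P lag: d = Δt · v_P v_S / (v_P − v_S) = Δt · (6.11·3.15)/(6.11−3.15) ≈ 6.5022·Δt.
So d_STA01 = 116.74, d_STA02 = 68.16, d_STA03 = 77.66 km.
Circle about each station: (x + 41.3)² + (y + 9.5)² = 116.74²; (x − 89.3)² + (y + 57.0)² = 68.16²; (x − 147.0)² + (y + 16.8)² = 77.66².
Subtracting the STA01 equation from the STA02 and STA03 equations removes the quadratic terms:
261.2 x − 95.0 y = 18409.99
376.6 x − 14.6 y = 27692.45
Solving the 2×2 system: x ≈ 73.9, y ≈ 9.4 km.
Check against STA01 (with the unrounded x, y): √((x + 41.3)²+(y + 9.5)²) = 116.73 ≈ 116.74 km. ✓

(73.9, 9.4)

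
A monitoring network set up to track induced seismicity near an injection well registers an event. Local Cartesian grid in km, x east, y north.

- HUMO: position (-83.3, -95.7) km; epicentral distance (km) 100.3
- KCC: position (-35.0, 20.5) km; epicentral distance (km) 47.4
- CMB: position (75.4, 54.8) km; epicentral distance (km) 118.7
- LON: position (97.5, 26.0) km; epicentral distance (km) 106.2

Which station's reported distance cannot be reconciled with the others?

Solve using three stations at a time. Using HUMO, KCC, CMB (subtract circle equations pairwise → linear system) gives (x, y) ≈ (-14.8, -22.4).
Distances from that point to each station vs reported:
  HUMO: calculated 100.3 vs reported 100.3 → residual 0.0 km
  KCC: calculated 47.5 vs reported 47.4 → residual 0.1 km
  CMB: calculated 118.7 vs reported 118.7 → residual 0.0 km
  LON: calculated 122.3 vs reported 106.2 → residual 16.1 km
HUMO, KCC, CMB are mutually consistent (residuals ≈ 0); LON is off by 16.1 km.

LON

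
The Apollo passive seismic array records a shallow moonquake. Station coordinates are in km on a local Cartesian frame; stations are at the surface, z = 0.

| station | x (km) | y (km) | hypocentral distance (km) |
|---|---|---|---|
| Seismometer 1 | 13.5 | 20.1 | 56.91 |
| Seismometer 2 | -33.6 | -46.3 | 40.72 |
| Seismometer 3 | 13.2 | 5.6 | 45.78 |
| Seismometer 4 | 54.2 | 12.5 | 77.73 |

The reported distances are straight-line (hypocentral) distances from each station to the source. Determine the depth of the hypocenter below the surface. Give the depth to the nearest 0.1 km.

24.9 km

Each station gives a sphere (x−x_i)² + (y−y_i)² + z² = d_i² (stations at z=0).
Subtracting the Seismometer 1 sphere from Seismometer 2 and Seismometer 3: z² cancels, leaving linear equations in x and y:
-94.2 x − 132.8 y = 4267.02
-0.6 x − 29.0 y = 762.28
Solving: x ≈ -8.489, y ≈ -26.110 km (keep extra digits for the depth step; rounded: -8.5, -26.1).
Then from the Seismometer 1 sphere: z² = 56.91² − (x − 13.5)² − (y − 20.1)² with x = -8.489, y = -26.110, so z ≈ 24.897 ≈ 24.9 km.
Check against Seismometer 4 (with the unrounded solution): distance 77.72 ≈ 77.73 km. ✓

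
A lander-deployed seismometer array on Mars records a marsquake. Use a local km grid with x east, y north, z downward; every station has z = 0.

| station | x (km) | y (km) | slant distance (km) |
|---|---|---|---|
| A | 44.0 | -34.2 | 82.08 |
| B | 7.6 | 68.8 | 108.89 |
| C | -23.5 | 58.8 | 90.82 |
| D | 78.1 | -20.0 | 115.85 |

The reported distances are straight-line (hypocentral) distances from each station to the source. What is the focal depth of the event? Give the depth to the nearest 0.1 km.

Each station gives a sphere (x−x_i)² + (y−y_i)² + z² = d_i² (stations at z=0).
Subtracting the A sphere from B and C: z² cancels, leaving linear equations in x and y:
-72.8 x + 206.0 y = -3434.35
-135.0 x + 186.0 y = -607.10
Solving: x ≈ -36.002, y ≈ -29.395 km (keep extra digits for the depth step; rounded: -36.0, -29.4).
Then from the A sphere: z² = 82.08² − (x − 44.0)² − (y + 34.2)² with x = -36.002, y = -29.395, so z ≈ 17.712 ≈ 17.7 km.

17.7 km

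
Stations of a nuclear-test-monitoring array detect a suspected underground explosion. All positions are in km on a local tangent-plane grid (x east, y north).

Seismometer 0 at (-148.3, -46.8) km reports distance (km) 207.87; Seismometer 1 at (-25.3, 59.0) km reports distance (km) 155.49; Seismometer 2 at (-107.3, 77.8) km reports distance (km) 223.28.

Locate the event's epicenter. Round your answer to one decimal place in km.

(58.0, -72.3)

Circle about each station: (x + 148.3)² + (y + 46.8)² = 207.87²; (x + 25.3)² + (y − 59.0)² = 155.49²; (x + 107.3)² + (y − 77.8)² = 223.28².
Subtracting pairs of circle equations eliminates x²+y² and gives linear equations (the radical axes):
246.0 x + 211.6 y = -1029.24
82.0 x + 249.2 y = -13261.02
Solving the 2×2 system: x ≈ 58.0, y ≈ -72.3 km.
Check against Seismometer 0 (with the unrounded x, y): √((x + 148.3)²+(y + 46.8)²) = 207.88 ≈ 207.87 km. ✓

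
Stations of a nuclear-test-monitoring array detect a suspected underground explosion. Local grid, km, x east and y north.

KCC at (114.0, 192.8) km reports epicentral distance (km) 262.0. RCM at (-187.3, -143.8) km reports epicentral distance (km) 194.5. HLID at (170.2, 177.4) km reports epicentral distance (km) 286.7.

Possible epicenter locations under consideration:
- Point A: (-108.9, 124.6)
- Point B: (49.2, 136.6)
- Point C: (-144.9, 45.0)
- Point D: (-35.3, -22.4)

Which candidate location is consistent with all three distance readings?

For each candidate, compare |candidate − station| to the reported distance:
Point A: residuals KCC 28.9, RCM 85.1, HLID 2.6 → max 85.1 km
Point B: residuals KCC 176.2, RCM 172.3, HLID 159.0 → max 176.2 km
Point C: residuals KCC 36.1, RCM 1.0, HLID 55.1 → max 55.1 km
Point D: residuals KCC 0.1, RCM 0.0, HLID 0.1 → max 0.1 km
Only Point D has all residuals ≈ 0.

Point D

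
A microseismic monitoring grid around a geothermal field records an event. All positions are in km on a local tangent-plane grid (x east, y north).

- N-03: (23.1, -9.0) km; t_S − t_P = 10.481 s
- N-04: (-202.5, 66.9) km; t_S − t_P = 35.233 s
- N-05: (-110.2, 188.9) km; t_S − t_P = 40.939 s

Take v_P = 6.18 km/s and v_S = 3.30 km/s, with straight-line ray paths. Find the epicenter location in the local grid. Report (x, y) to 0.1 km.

Distance from S−P lag: d = Δt · v_P v_S / (v_P − v_S) = Δt · (6.18·3.30)/(6.18−3.30) ≈ 7.0812·Δt.
So d_N-03 = 74.22, d_N-04 = 249.49, d_N-05 = 289.90 km.
Circle about each station: (x − 23.1)² + (y + 9.0)² = 74.22²; (x + 202.5)² + (y − 66.9)² = 249.49²; (x + 110.2)² + (y − 188.9)² = 289.90².
Subtracting the N-03 equation from the N-04 and N-05 equations removes the quadratic terms:
-451.2 x + 151.8 y = -11869.40
-266.6 x + 395.8 y = -31320.76
Solving the 2×2 system: x ≈ -0.4, y ≈ -79.4 km.
Check against N-03 (with the unrounded x, y): √((x − 23.1)²+(y + 9.0)²) = 74.23 ≈ 74.22 km. ✓

x ≈ -0.4 km, y ≈ -79.4 km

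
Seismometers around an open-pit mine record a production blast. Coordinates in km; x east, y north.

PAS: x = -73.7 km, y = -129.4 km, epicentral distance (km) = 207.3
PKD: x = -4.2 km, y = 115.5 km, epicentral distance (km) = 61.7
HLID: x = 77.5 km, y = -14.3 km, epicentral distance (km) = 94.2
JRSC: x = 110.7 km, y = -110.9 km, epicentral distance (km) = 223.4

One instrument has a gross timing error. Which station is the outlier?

JRSC

Solve using three stations at a time. Using PAS, PKD, HLID (subtract circle equations pairwise → linear system) gives (x, y) ≈ (16.3, 57.3).
Distances from that point to each station vs reported:
  PAS: calculated 207.3 vs reported 207.3 → residual 0.0 km
  PKD: calculated 61.7 vs reported 61.7 → residual 0.0 km
  HLID: calculated 94.2 vs reported 94.2 → residual 0.0 km
  JRSC: calculated 192.9 vs reported 223.4 → residual 30.5 km
PAS, PKD, HLID are mutually consistent (residuals ≈ 0); JRSC is off by 30.5 km.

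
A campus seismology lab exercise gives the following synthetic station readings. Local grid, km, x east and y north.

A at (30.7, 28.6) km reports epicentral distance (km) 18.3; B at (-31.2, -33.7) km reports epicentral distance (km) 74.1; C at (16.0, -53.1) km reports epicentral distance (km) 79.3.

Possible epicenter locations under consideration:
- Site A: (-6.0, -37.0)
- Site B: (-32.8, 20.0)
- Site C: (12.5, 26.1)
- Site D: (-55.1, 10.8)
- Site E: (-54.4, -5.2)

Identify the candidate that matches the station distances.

Site C

For each candidate, compare |candidate − station| to the reported distance:
Site A: residuals A 56.9, B 48.7, C 52.0 → max 56.9 km
Site B: residuals A 45.8, B 20.4, C 8.6 → max 45.8 km
Site C: residuals A 0.1, B 0.0, C 0.0 → max 0.1 km
Site D: residuals A 69.3, B 23.6, C 16.3 → max 69.3 km
Site E: residuals A 73.3, B 37.4, C 5.9 → max 73.3 km
Only Site C has all residuals ≈ 0.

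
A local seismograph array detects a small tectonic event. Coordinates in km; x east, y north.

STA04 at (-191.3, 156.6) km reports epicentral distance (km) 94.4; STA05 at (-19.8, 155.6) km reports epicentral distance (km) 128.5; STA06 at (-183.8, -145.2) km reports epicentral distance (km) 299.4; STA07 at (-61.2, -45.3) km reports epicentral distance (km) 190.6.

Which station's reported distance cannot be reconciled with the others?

STA05

Solve using three stations at a time. Using STA04, STA06, STA07 (subtract circle equations pairwise → linear system) gives (x, y) ≈ (-98.1, 141.7).
Distances from that point to each station vs reported:
  STA04: calculated 94.4 vs reported 94.4 → residual 0.0 km
  STA05: calculated 79.6 vs reported 128.5 → residual 48.9 km
  STA06: calculated 299.4 vs reported 299.4 → residual 0.0 km
  STA07: calculated 190.6 vs reported 190.6 → residual 0.0 km
STA04, STA06, STA07 are mutually consistent (residuals ≈ 0); STA05 is off by 48.9 km.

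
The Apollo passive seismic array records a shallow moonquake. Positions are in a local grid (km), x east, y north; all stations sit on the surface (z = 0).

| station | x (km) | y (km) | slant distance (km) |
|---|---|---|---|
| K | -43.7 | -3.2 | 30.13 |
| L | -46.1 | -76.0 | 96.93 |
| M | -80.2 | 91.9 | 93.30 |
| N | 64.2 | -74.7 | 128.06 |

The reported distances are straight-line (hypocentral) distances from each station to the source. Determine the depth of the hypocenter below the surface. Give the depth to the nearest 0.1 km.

depth ≈ 7.9 km

Each station gives a sphere (x−x_i)² + (y−y_i)² + z² = d_i² (stations at z=0).
Subtracting the K sphere from L and M: z² cancels, leaving linear equations in x and y:
-4.8 x − 145.6 y = -2506.33
-73.0 x + 190.2 y = 5160.65
Solving: x ≈ -23.799, y ≈ 17.998 km (keep extra digits for the depth step; rounded: -23.8, 18.0).
Then from the K sphere: z² = 30.13² − (x + 43.7)² − (y + 3.2)² with x = -23.799, y = 17.998, so z ≈ 7.900 ≈ 7.9 km.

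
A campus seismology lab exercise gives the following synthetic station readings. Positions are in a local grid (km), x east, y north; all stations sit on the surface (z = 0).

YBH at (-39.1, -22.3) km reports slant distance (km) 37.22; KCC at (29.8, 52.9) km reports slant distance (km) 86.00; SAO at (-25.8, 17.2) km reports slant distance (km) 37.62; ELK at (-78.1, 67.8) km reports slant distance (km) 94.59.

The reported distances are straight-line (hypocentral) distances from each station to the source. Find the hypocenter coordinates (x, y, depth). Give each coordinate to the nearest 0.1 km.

Each station gives a sphere (x−x_i)² + (y−y_i)² + z² = d_i² (stations at z=0).
Subtracting the YBH sphere from KCC and SAO: z² cancels, leaving linear equations in x and y:
137.8 x + 150.4 y = -4350.32
26.6 x + 79.0 y = -1094.56
Solving: x ≈ -26.004, y ≈ -5.099 km (keep extra digits for the depth step; rounded: -26.0, -5.1).
Then from the YBH sphere: z² = 37.22² − (x + 39.1)² − (y + 22.3)² with x = -26.004, y = -5.099, so z ≈ 30.298 ≈ 30.3 km.
Check against ELK (with the unrounded solution): distance 94.58 ≈ 94.59 km. ✓

(-26.0, -5.1, 30.3)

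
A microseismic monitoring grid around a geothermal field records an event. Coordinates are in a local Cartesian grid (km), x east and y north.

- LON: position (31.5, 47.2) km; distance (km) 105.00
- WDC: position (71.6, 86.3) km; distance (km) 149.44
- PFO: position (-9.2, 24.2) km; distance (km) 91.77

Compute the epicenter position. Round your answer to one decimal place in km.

x ≈ 32.0 km, y ≈ -57.8 km

Circle about each station: (x − 31.5)² + (y − 47.2)² = 105.00²; (x − 71.6)² + (y − 86.3)² = 149.44²; (x + 9.2)² + (y − 24.2)² = 91.77².
Subtracting the LON equation from the WDC and PFO equations removes the quadratic terms:
80.2 x + 78.2 y = -1953.15
-81.4 x − 46.0 y = 53.46
Solving the 2×2 system: x ≈ 32.0, y ≈ -57.8 km.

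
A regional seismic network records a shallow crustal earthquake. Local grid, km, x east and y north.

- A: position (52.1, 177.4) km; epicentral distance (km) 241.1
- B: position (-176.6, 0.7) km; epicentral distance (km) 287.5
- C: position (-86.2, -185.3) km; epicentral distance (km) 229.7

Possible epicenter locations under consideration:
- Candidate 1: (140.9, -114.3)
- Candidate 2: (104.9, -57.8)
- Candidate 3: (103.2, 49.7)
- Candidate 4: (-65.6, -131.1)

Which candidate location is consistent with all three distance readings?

Candidate 2

For each candidate, compare |candidate − station| to the reported distance:
Candidate 1: residuals A 63.8, B 50.2, C 8.2 → max 63.8 km
Candidate 2: residuals A 0.0, B 0.0, C 0.0 → max 0.0 km
Candidate 3: residuals A 103.6, B 3.4, C 72.1 → max 103.6 km
Candidate 4: residuals A 89.1, B 115.2, C 171.7 → max 171.7 km
Only Candidate 2 has all residuals ≈ 0.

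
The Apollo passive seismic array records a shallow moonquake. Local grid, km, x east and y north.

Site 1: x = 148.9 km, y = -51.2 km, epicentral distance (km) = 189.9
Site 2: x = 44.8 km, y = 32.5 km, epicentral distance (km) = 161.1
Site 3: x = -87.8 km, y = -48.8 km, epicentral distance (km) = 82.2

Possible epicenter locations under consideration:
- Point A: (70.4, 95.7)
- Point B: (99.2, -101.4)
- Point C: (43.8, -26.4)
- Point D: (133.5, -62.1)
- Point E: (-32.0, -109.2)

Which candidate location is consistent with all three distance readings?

Point E

For each candidate, compare |candidate − station| to the reported distance:
Point A: residuals Site 1 23.3, Site 2 92.9, Site 3 132.1 → max 132.1 km
Point B: residuals Site 1 119.3, Site 2 16.6, Site 3 112.1 → max 119.3 km
Point C: residuals Site 1 81.9, Site 2 102.2, Site 3 51.3 → max 102.2 km
Point D: residuals Site 1 171.0, Site 2 31.4, Site 3 139.5 → max 171.0 km
Point E: residuals Site 1 0.1, Site 2 0.1, Site 3 0.0 → max 0.1 km
Only Point E has all residuals ≈ 0.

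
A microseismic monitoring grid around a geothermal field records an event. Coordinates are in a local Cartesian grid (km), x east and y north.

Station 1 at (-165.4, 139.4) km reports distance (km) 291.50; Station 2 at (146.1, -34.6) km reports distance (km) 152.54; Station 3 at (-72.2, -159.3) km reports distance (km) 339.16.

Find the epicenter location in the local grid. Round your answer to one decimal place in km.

(125.2, 116.5)

Circle about each station: (x + 165.4)² + (y − 139.4)² = 291.50²; (x − 146.1)² + (y + 34.6)² = 152.54²; (x + 72.2)² + (y + 159.3)² = 339.16².
Subtracting pairs of circle equations eliminates x²+y² and gives linear equations (the radical axes):
623.0 x − 348.0 y = 37456.65
186.4 x − 597.4 y = -46257.45
Solving the 2×2 system: x ≈ 125.2, y ≈ 116.5 km.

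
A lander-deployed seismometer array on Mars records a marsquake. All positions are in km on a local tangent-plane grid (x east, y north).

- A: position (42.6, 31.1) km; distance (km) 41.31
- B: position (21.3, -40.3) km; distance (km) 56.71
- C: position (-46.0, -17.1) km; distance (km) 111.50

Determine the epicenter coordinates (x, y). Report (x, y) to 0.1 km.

Circle about each station: (x − 42.6)² + (y − 31.1)² = 41.31²; (x − 21.3)² + (y + 40.3)² = 56.71²; (x + 46.0)² + (y + 17.1)² = 111.50².
Subtracting the A equation from the B and C equations removes the quadratic terms:
-42.6 x − 142.8 y = -2213.70
-177.2 x − 96.4 y = -11099.29
Solving the 2×2 system: x ≈ 64.7, y ≈ -3.8 km.
Check against A (with the unrounded x, y): √((x − 42.6)²+(y − 31.1)²) = 41.31 ≈ 41.31 km. ✓

(64.7, -3.8)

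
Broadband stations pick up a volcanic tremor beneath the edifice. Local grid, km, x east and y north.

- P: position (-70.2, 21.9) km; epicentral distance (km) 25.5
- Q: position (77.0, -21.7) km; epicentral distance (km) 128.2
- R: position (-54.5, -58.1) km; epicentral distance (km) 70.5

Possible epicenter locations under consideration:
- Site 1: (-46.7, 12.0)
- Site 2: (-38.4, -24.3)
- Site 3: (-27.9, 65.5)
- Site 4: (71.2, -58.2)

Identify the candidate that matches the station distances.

For each candidate, compare |candidate − station| to the reported distance:
Site 1: residuals P 0.0, Q 0.0, R 0.0 → max 0.0 km
Site 2: residuals P 30.6, Q 12.8, R 33.1 → max 33.1 km
Site 3: residuals P 35.2, Q 8.2, R 55.9 → max 55.9 km
Site 4: residuals P 137.0, Q 91.2, R 55.2 → max 137.0 km
Only Site 1 has all residuals ≈ 0.

Site 1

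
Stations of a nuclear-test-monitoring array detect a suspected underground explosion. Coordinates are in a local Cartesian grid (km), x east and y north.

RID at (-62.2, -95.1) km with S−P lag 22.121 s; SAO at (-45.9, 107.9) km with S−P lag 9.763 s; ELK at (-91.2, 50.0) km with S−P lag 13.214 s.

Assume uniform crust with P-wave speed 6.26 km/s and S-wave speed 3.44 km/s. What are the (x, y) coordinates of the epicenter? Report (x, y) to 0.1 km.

(9.4, 57.9)

Distance from S−P lag: d = Δt · v_P v_S / (v_P − v_S) = Δt · (6.26·3.44)/(6.26−3.44) ≈ 7.6363·Δt.
So d_RID = 168.92, d_SAO = 74.55, d_ELK = 100.91 km.
Circle about each station: (x + 62.2)² + (y + 95.1)² = 168.92²; (x + 45.9)² + (y − 107.9)² = 74.55²; (x + 91.2)² + (y − 50.0)² = 100.91².
Subtracting the RID equation from the SAO and ELK equations removes the quadratic terms:
32.6 x + 406.0 y = 23812.63
-58.0 x + 290.2 y = 16255.73
Solving the 2×2 system: x ≈ 9.4, y ≈ 57.9 km.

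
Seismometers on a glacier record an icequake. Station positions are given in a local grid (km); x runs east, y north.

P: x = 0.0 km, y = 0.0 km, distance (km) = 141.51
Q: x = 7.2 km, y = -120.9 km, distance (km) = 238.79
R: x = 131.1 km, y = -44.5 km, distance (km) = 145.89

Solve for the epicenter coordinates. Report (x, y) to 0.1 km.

Circle about each station: x² + y² = 141.51²; (x − 7.2)² + (y + 120.9)² = 238.79²; (x − 131.1)² + (y + 44.5)² = 145.89².
Subtracting the P equation from the Q and R equations removes the quadratic terms:
14.4 x − 241.8 y = -22326.93
262.2 x − 89.0 y = 17908.65
Solving the 2×2 system: x ≈ 101.7, y ≈ 98.4 km.

101.7 km east, 98.4 km north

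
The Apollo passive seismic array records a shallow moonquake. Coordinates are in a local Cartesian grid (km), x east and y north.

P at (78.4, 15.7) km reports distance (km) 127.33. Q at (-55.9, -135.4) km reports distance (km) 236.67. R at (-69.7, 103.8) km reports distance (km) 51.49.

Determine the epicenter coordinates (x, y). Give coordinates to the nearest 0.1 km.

Circle about each station: (x − 78.4)² + (y − 15.7)² = 127.33²; (x + 55.9)² + (y + 135.4)² = 236.67²; (x + 69.7)² + (y − 103.8)² = 51.49².
Subtracting the P equation from the Q and R equations removes the quadratic terms:
-268.6 x − 302.2 y = -24734.84
-296.2 x + 176.2 y = 22801.19
Solving the 2×2 system: x ≈ -18.5, y ≈ 98.3 km.

x ≈ -18.5 km, y ≈ 98.3 km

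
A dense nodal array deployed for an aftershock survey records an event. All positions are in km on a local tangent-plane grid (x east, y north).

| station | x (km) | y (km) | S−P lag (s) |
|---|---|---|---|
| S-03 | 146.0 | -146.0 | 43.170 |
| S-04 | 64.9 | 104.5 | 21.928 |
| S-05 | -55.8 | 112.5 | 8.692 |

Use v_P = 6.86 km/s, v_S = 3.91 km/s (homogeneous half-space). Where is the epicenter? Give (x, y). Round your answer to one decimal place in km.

(-132.8, 130.3)

Distance from S−P lag: d = Δt · v_P v_S / (v_P − v_S) = Δt · (6.86·3.91)/(6.86−3.91) ≈ 9.0924·Δt.
So d_S-03 = 392.52, d_S-04 = 199.38, d_S-05 = 79.03 km.
Circle about each station: (x − 146.0)² + (y + 146.0)² = 392.52²; (x − 64.9)² + (y − 104.5)² = 199.38²; (x + 55.8)² + (y − 112.5)² = 79.03².
Subtracting pairs of circle equations eliminates x²+y² and gives linear equations (the radical axes):
-162.2 x + 501.0 y = 86819.83
-403.6 x + 517.0 y = 120964.10
Solving the 2×2 system: x ≈ -132.8, y ≈ 130.3 km.
Check against S-03 (with the unrounded x, y): √((x − 146.0)²+(y + 146.0)²) = 392.52 ≈ 392.52 km. ✓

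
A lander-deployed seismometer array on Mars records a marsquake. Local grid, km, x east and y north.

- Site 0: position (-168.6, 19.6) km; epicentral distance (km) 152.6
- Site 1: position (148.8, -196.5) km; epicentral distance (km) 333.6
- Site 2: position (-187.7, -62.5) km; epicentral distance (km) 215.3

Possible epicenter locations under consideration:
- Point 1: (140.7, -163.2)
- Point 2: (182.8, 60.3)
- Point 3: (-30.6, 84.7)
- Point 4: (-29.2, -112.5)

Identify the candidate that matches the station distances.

For each candidate, compare |candidate − station| to the reported distance:
Point 1: residuals Site 0 206.7, Site 1 299.3, Site 2 128.2 → max 299.3 km
Point 2: residuals Site 0 201.1, Site 1 74.6, Site 2 175.0 → max 201.1 km
Point 3: residuals Site 0 0.0, Site 1 0.0, Site 2 0.0 → max 0.0 km
Point 4: residuals Site 0 39.4, Site 1 136.8, Site 2 49.1 → max 136.8 km
Only Point 3 has all residuals ≈ 0.

Point 3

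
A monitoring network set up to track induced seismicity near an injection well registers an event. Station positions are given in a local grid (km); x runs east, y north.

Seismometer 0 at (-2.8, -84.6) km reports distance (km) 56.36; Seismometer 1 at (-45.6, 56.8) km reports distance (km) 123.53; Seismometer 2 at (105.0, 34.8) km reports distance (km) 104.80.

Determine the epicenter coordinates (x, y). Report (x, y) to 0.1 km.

Circle about each station: (x + 2.8)² + (y + 84.6)² = 56.36²; (x + 45.6)² + (y − 56.8)² = 123.53²; (x − 105.0)² + (y − 34.8)² = 104.80².
Subtracting the Seismometer 0 equation from the Seismometer 1 and Seismometer 2 equations removes the quadratic terms:
-85.6 x + 282.8 y = -13942.61
215.6 x + 238.8 y = -2735.55
Solving the 2×2 system: x ≈ 31.4, y ≈ -39.8 km.

x ≈ 31.4 km, y ≈ -39.8 km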